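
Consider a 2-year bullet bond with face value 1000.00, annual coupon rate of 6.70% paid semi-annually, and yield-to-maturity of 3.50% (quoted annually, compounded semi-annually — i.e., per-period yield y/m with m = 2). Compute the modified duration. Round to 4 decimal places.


Coupon per period c = face * coupon_rate / m = 33.500000
Periods per year m = 2; per-period yield y/m = 0.017500
Number of cashflows N = 4
Cashflows (t years, CF_t, discount factor 1/(1+y/m)^(m*t), PV):
  t = 0.5000: CF_t = 33.500000, DF = 0.982801, PV = 32.923833
  t = 1.0000: CF_t = 33.500000, DF = 0.965898, PV = 32.357575
  t = 1.5000: CF_t = 33.500000, DF = 0.949285, PV = 31.801057
  t = 2.0000: CF_t = 1033.500000, DF = 0.932959, PV = 964.212615
Price P = sum_t PV_t = 1061.295081
First compute Macaulay numerator sum_t t * PV_t:
  t * PV_t at t = 0.5000: 16.461916
  t * PV_t at t = 1.0000: 32.357575
  t * PV_t at t = 1.5000: 47.701585
  t * PV_t at t = 2.0000: 1928.425231
Macaulay duration D = 2024.946308 / 1061.295081 = 1.907996
Modified duration = D / (1 + y/m) = 1.907996 / (1 + 0.017500) = 1.875180

Answer: Modified duration = 1.8752


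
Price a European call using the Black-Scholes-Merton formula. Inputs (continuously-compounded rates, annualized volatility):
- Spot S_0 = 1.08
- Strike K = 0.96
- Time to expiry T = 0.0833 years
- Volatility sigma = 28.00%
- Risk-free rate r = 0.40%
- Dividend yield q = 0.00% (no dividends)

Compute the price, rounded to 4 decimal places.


d1 = (ln(S/K) + (r - q + 0.5*sigma^2) * T) / (sigma * sqrt(T)) = 1.50200822
d2 = d1 - sigma * sqrt(T) = 1.42119535
exp(-rT) = 0.99966686; exp(-qT) = 1.00000000
C = S_0 * exp(-qT) * N(d1) - K * exp(-rT) * N(d2)
N(d1) = 0.93345251; N(d2) = 0.92237001
C = 1.0800 * 1.00000000 * 0.93345251 - 0.9600 * 0.99966686 * 0.92237001 = 0.1229

Answer: Price = 0.1229


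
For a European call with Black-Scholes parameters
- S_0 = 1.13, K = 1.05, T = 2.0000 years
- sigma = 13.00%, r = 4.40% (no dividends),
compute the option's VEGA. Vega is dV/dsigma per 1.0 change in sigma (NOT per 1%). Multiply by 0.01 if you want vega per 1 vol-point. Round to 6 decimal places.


Answer: Vega = 0.398291

Derivation:
d1 = 0.9699735561; d2 = 0.7861257929
phi(d1) = 0.2492340453; exp(-qT) = 1.0000000000; exp(-rT) = 0.9157608767
Vega = S * exp(-qT) * phi(d1) * sqrt(T) = 1.1300 * 1.0000000000 * 0.2492340453 * 1.4142135624 = 0.398291


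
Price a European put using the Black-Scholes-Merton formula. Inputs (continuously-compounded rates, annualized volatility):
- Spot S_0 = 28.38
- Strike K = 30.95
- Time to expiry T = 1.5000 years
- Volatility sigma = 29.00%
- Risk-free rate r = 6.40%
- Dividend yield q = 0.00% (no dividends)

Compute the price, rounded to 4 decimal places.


Answer: Price = 3.8516

Derivation:
d1 = (ln(S/K) + (r - q + 0.5*sigma^2) * T) / (sigma * sqrt(T)) = 0.20380507
d2 = d1 - sigma * sqrt(T) = -0.15137094
exp(-rT) = 0.90846402; exp(-qT) = 1.00000000
P = K * exp(-rT) * N(-d2) - S_0 * exp(-qT) * N(-d1)
N(-d1) = 0.41925291; N(-d2) = 0.56015844
P = 30.9500 * 0.90846402 * 0.56015844 - 28.3800 * 1.00000000 * 0.41925291 = 3.8516


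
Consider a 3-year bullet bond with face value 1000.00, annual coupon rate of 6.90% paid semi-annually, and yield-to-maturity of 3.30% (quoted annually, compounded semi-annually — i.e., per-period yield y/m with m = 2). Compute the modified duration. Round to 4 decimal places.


Answer: Modified duration = 2.7289

Derivation:
Coupon per period c = face * coupon_rate / m = 34.500000
Periods per year m = 2; per-period yield y/m = 0.016500
Number of cashflows N = 6
Cashflows (t years, CF_t, discount factor 1/(1+y/m)^(m*t), PV):
  t = 0.5000: CF_t = 34.500000, DF = 0.983768, PV = 33.939990
  t = 1.0000: CF_t = 34.500000, DF = 0.967799, PV = 33.389070
  t = 1.5000: CF_t = 34.500000, DF = 0.952090, PV = 32.847093
  t = 2.0000: CF_t = 34.500000, DF = 0.936635, PV = 32.313914
  t = 2.5000: CF_t = 34.500000, DF = 0.921432, PV = 31.789389
  t = 3.0000: CF_t = 1034.500000, DF = 0.906475, PV = 937.748109
Price P = sum_t PV_t = 1102.027566
First compute Macaulay numerator sum_t t * PV_t:
  t * PV_t at t = 0.5000: 16.969995
  t * PV_t at t = 1.0000: 33.389070
  t * PV_t at t = 1.5000: 49.270640
  t * PV_t at t = 2.0000: 64.627828
  t * PV_t at t = 2.5000: 79.473472
  t * PV_t at t = 3.0000: 2813.244328
Macaulay duration D = 3056.975334 / 1102.027566 = 2.773955
Modified duration = D / (1 + y/m) = 2.773955 / (1 + 0.016500) = 2.728928


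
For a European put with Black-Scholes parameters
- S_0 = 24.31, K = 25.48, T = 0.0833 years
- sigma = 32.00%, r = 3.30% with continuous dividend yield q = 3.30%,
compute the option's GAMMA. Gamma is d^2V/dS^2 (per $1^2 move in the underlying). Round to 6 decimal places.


d1 = -0.4627783540; d2 = -0.5551359200
phi(d1) = 0.3584305234; exp(-qT) = 0.9972548748; exp(-rT) = 0.9972548748
Gamma = exp(-qT) * phi(d1) / (S * sigma * sqrt(T)) = 0.9972548748 * 0.3584305234 / (24.3100 * 0.3200 * 0.2886173938) = 0.159204

Answer: Gamma = 0.159204


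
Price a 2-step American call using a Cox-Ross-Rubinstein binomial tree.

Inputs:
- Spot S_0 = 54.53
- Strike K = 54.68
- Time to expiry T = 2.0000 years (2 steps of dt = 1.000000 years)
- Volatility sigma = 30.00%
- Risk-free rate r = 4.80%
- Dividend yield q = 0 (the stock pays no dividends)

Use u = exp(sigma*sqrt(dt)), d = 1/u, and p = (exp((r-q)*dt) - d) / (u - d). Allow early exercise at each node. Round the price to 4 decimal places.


dt = T/N = 1.000000
u = exp(sigma*sqrt(dt)) = 1.349859; d = 1/u = 0.740818
p = (exp((r-q)*dt) - d) / (u - d) = 0.506292
Discount per step: exp(-r*dt) = 0.953134
Stock lattice S(k, i) with i counting down-moves:
  k=0: S(0,0) = 54.5300
  k=1: S(1,0) = 73.6078; S(1,1) = 40.3968
  k=2: S(2,0) = 99.3601; S(2,1) = 54.5300; S(2,2) = 29.9267
Terminal payoffs V(N, i) = max(S_T - K, 0):
  V(2,0) = 44.680138; V(2,1) = 0.000000; V(2,2) = 0.000000
Backward induction: V(k, i) = exp(-r*dt) * [p * V(k+1, i) + (1-p) * V(k+1, i+1)]; then take max(V_cont, immediate exercise) for American.
  V(1,0) = exp(-r*dt) * [p*44.680138 + (1-p)*0.000000] = 21.561031; exercise = 18.927801; V(1,0) = max -> 21.561031
  V(1,1) = exp(-r*dt) * [p*0.000000 + (1-p)*0.000000] = 0.000000; exercise = 0.000000; V(1,1) = max -> 0.000000
  V(0,0) = exp(-r*dt) * [p*21.561031 + (1-p)*0.000000] = 10.404579; exercise = 0.000000; V(0,0) = max -> 10.404579

Answer: Price = V(0,0) = 10.4046


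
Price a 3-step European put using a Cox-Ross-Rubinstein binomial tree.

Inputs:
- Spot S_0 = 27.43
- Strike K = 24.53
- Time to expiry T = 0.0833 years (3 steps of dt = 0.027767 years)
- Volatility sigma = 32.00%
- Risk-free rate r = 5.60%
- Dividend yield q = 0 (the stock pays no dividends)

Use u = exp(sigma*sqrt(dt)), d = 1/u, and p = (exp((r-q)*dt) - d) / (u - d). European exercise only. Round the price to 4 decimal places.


dt = T/N = 0.027767
u = exp(sigma*sqrt(dt)) = 1.054770; d = 1/u = 0.948074
p = (exp((r-q)*dt) - d) / (u - d) = 0.501257
Discount per step: exp(-r*dt) = 0.998446
Stock lattice S(k, i) with i counting down-moves:
  k=0: S(0,0) = 27.4300
  k=1: S(1,0) = 28.9323; S(1,1) = 26.0057
  k=2: S(2,0) = 30.5170; S(2,1) = 27.4300; S(2,2) = 24.6553
  k=3: S(3,0) = 32.1884; S(3,1) = 28.9323; S(3,2) = 26.0057; S(3,3) = 23.3751
Terminal payoffs V(N, i) = max(K - S_T, 0):
  V(3,0) = 0.000000; V(3,1) = 0.000000; V(3,2) = 0.000000; V(3,3) = 1.154948
Backward induction: V(k, i) = exp(-r*dt) * [p * V(k+1, i) + (1-p) * V(k+1, i+1)].
  V(2,0) = exp(-r*dt) * [p*0.000000 + (1-p)*0.000000] = 0.000000
  V(2,1) = exp(-r*dt) * [p*0.000000 + (1-p)*0.000000] = 0.000000
  V(2,2) = exp(-r*dt) * [p*0.000000 + (1-p)*1.154948] = 0.575127
  V(1,0) = exp(-r*dt) * [p*0.000000 + (1-p)*0.000000] = 0.000000
  V(1,1) = exp(-r*dt) * [p*0.000000 + (1-p)*0.575127] = 0.286395
  V(0,0) = exp(-r*dt) * [p*0.000000 + (1-p)*0.286395] = 0.142615

Answer: Price = V(0,0) = 0.1426


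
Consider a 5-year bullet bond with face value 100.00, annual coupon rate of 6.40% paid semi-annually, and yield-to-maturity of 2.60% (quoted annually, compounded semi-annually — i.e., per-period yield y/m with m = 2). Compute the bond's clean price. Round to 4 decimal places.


Answer: Price = 117.7093

Derivation:
Coupon per period c = face * coupon_rate / m = 3.200000
Periods per year m = 2; per-period yield y/m = 0.013000
Number of cashflows N = 10
Cashflows (t years, CF_t, discount factor 1/(1+y/m)^(m*t), PV):
  t = 0.5000: CF_t = 3.200000, DF = 0.987167, PV = 3.158934
  t = 1.0000: CF_t = 3.200000, DF = 0.974498, PV = 3.118395
  t = 1.5000: CF_t = 3.200000, DF = 0.961992, PV = 3.078376
  t = 2.0000: CF_t = 3.200000, DF = 0.949647, PV = 3.038871
  t = 2.5000: CF_t = 3.200000, DF = 0.937460, PV = 2.999872
  t = 3.0000: CF_t = 3.200000, DF = 0.925429, PV = 2.961374
  t = 3.5000: CF_t = 3.200000, DF = 0.913553, PV = 2.923371
  t = 4.0000: CF_t = 3.200000, DF = 0.901829, PV = 2.885854
  t = 4.5000: CF_t = 3.200000, DF = 0.890256, PV = 2.848820
  t = 5.0000: CF_t = 103.200000, DF = 0.878831, PV = 90.695396
Price P = sum_t PV_t = 117.709263


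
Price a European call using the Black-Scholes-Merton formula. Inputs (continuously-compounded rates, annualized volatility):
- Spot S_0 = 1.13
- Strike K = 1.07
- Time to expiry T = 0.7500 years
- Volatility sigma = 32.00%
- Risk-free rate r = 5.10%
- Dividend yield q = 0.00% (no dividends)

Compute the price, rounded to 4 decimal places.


d1 = (ln(S/K) + (r - q + 0.5*sigma^2) * T) / (sigma * sqrt(T)) = 0.47345964
d2 = d1 - sigma * sqrt(T) = 0.19633151
exp(-rT) = 0.96247229; exp(-qT) = 1.00000000
C = S_0 * exp(-qT) * N(d1) - K * exp(-rT) * N(d2)
N(d1) = 0.68205736; N(d2) = 0.57782465
C = 1.1300 * 1.00000000 * 0.68205736 - 1.0700 * 0.96247229 * 0.57782465 = 0.1757

Answer: Price = 0.1757


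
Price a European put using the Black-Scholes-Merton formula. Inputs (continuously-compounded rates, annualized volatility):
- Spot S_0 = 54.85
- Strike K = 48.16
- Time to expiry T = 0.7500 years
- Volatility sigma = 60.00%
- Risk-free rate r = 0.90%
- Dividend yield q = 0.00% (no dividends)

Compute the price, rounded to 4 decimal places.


Answer: Price = 7.3717

Derivation:
d1 = (ln(S/K) + (r - q + 0.5*sigma^2) * T) / (sigma * sqrt(T)) = 0.52312435
d2 = d1 - sigma * sqrt(T) = 0.00350911
exp(-rT) = 0.99327273; exp(-qT) = 1.00000000
P = K * exp(-rT) * N(-d2) - S_0 * exp(-qT) * N(-d1)
N(-d1) = 0.30044386; N(-d2) = 0.49860007
P = 48.1600 * 0.99327273 * 0.49860007 - 54.8500 * 1.00000000 * 0.30044386 = 7.3717


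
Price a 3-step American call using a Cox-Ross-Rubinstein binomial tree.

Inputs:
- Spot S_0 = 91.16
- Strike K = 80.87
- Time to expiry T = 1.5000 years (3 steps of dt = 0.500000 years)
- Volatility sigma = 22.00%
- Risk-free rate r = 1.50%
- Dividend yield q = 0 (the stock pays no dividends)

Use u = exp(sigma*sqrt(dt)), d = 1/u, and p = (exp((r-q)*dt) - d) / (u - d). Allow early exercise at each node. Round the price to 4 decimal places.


dt = T/N = 0.500000
u = exp(sigma*sqrt(dt)) = 1.168316; d = 1/u = 0.855933
p = (exp((r-q)*dt) - d) / (u - d) = 0.485287
Discount per step: exp(-r*dt) = 0.992528
Stock lattice S(k, i) with i counting down-moves:
  k=0: S(0,0) = 91.1600
  k=1: S(1,0) = 106.5037; S(1,1) = 78.0268
  k=2: S(2,0) = 124.4300; S(2,1) = 91.1600; S(2,2) = 66.7857
  k=3: S(3,0) = 145.3736; S(3,1) = 106.5037; S(3,2) = 78.0268; S(3,3) = 57.1641
Terminal payoffs V(N, i) = max(S_T - K, 0):
  V(3,0) = 64.503556; V(3,1) = 25.633697; V(3,2) = 0.000000; V(3,3) = 0.000000
Backward induction: V(k, i) = exp(-r*dt) * [p * V(k+1, i) + (1-p) * V(k+1, i+1)]; then take max(V_cont, immediate exercise) for American.
  V(2,0) = exp(-r*dt) * [p*64.503556 + (1-p)*25.633697] = 44.164241; exercise = 43.559985; V(2,0) = max -> 44.164241
  V(2,1) = exp(-r*dt) * [p*25.633697 + (1-p)*0.000000] = 12.346741; exercise = 10.290000; V(2,1) = max -> 12.346741
  V(2,2) = exp(-r*dt) * [p*0.000000 + (1-p)*0.000000] = 0.000000; exercise = 0.000000; V(2,2) = max -> 0.000000
  V(1,0) = exp(-r*dt) * [p*44.164241 + (1-p)*12.346741] = 27.579721; exercise = 25.633697; V(1,0) = max -> 27.579721
  V(1,1) = exp(-r*dt) * [p*12.346741 + (1-p)*0.000000] = 5.946938; exercise = 0.000000; V(1,1) = max -> 5.946938
  V(0,0) = exp(-r*dt) * [p*27.579721 + (1-p)*5.946938] = 16.322161; exercise = 10.290000; V(0,0) = max -> 16.322161

Answer: Price = V(0,0) = 16.3222


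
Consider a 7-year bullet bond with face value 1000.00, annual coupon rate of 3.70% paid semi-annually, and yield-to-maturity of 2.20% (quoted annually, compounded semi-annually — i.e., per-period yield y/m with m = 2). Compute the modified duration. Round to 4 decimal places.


Answer: Modified duration = 6.2047

Derivation:
Coupon per period c = face * coupon_rate / m = 18.500000
Periods per year m = 2; per-period yield y/m = 0.011000
Number of cashflows N = 14
Cashflows (t years, CF_t, discount factor 1/(1+y/m)^(m*t), PV):
  t = 0.5000: CF_t = 18.500000, DF = 0.989120, PV = 18.298714
  t = 1.0000: CF_t = 18.500000, DF = 0.978358, PV = 18.099618
  t = 1.5000: CF_t = 18.500000, DF = 0.967713, PV = 17.902689
  t = 2.0000: CF_t = 18.500000, DF = 0.957184, PV = 17.707902
  t = 2.5000: CF_t = 18.500000, DF = 0.946769, PV = 17.515234
  t = 3.0000: CF_t = 18.500000, DF = 0.936468, PV = 17.324663
  t = 3.5000: CF_t = 18.500000, DF = 0.926279, PV = 17.136165
  t = 4.0000: CF_t = 18.500000, DF = 0.916201, PV = 16.949718
  t = 4.5000: CF_t = 18.500000, DF = 0.906232, PV = 16.765300
  t = 5.0000: CF_t = 18.500000, DF = 0.896372, PV = 16.582888
  t = 5.5000: CF_t = 18.500000, DF = 0.886620, PV = 16.402461
  t = 6.0000: CF_t = 18.500000, DF = 0.876973, PV = 16.223997
  t = 6.5000: CF_t = 18.500000, DF = 0.867431, PV = 16.047475
  t = 7.0000: CF_t = 1018.500000, DF = 0.857993, PV = 873.866026
Price P = sum_t PV_t = 1096.822851
First compute Macaulay numerator sum_t t * PV_t:
  t * PV_t at t = 0.5000: 9.149357
  t * PV_t at t = 1.0000: 18.099618
  t * PV_t at t = 1.5000: 26.854033
  t * PV_t at t = 2.0000: 35.415804
  t * PV_t at t = 2.5000: 43.788086
  t * PV_t at t = 3.0000: 51.973989
  t * PV_t at t = 3.5000: 59.976578
  t * PV_t at t = 4.0000: 67.798873
  t * PV_t at t = 4.5000: 75.443850
  t * PV_t at t = 5.0000: 82.914441
  t * PV_t at t = 5.5000: 90.213536
  t * PV_t at t = 6.0000: 97.343983
  t * PV_t at t = 6.5000: 104.308587
  t * PV_t at t = 7.0000: 6117.062179
Macaulay duration D = 6880.342914 / 1096.822851 = 6.272976
Modified duration = D / (1 + y/m) = 6.272976 / (1 + 0.011000) = 6.204724


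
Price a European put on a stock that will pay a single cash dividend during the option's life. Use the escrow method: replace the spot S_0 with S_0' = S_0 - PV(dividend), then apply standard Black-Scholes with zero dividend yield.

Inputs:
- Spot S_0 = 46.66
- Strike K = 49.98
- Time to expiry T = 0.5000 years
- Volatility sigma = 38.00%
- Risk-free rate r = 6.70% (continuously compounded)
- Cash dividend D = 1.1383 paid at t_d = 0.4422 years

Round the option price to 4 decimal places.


Answer: Price = 6.5269

Derivation:
PV(D) = D * exp(-r * t_d) = 1.1383 * 0.97080719 = 1.10506982
S_0' = S_0 - PV(D) = 46.6600 - 1.10506982 = 45.55493018
d1 = (ln(S_0'/K) + (r + sigma^2/2)*T) / (sigma*sqrt(T)) = -0.08598445
d2 = d1 - sigma*sqrt(T) = -0.35468503
exp(-rT) = 0.96705491
N(-d1) = 0.53426061; N(-d2) = 0.63858721
P = K * exp(-rT) * N(-d2) - S_0' * N(-d1) = 49.9800 * 0.96705491 * 0.63858721 - 45.55493018 * 0.53426061 = 6.5269


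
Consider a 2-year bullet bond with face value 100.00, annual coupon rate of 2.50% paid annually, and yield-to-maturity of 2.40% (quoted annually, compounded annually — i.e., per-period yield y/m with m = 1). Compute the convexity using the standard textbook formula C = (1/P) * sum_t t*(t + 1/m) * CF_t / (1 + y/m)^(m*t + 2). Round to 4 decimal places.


Answer: Convexity = 5.6291

Derivation:
Coupon per period c = face * coupon_rate / m = 2.500000
Periods per year m = 1; per-period yield y/m = 0.024000
Number of cashflows N = 2
Cashflows (t years, CF_t, discount factor 1/(1+y/m)^(m*t), PV):
  t = 1.0000: CF_t = 2.500000, DF = 0.976562, PV = 2.441406
  t = 2.0000: CF_t = 102.500000, DF = 0.953674, PV = 97.751617
Price P = sum_t PV_t = 100.193024
Convexity numerator sum_t t*(t + 1/m) * CF_t / (1+y/m)^(m*t + 2):
  t = 1.0000: term = 4.656613
  t = 2.0000: term = 559.339242
Convexity = (1/P) * sum = 563.995854 / 100.193024 = 5.629093


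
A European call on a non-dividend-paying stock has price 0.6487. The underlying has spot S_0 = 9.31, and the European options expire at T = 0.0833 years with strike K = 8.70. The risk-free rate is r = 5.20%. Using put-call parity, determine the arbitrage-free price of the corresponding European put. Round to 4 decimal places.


Answer: Put price = 0.0011

Derivation:
Put-call parity: C - P = S_0 * exp(-qT) - K * exp(-rT).
S_0 * exp(-qT) = 9.3100 * 1.00000000 = 9.31000000
K * exp(-rT) = 8.7000 * 0.99567777 = 8.66239658
P = C - S*exp(-qT) + K*exp(-rT)
P = 0.6487 - 9.31000000 + 8.66239658 = 0.0011


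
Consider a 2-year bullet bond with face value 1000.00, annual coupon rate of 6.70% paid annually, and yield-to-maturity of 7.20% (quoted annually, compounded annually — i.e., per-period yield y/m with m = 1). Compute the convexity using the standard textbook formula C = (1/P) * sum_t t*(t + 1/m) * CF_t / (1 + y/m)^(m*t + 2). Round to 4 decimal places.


Coupon per period c = face * coupon_rate / m = 67.000000
Periods per year m = 1; per-period yield y/m = 0.072000
Number of cashflows N = 2
Cashflows (t years, CF_t, discount factor 1/(1+y/m)^(m*t), PV):
  t = 1.0000: CF_t = 67.000000, DF = 0.932836, PV = 62.500000
  t = 2.0000: CF_t = 1067.000000, DF = 0.870183, PV = 928.484908
Price P = sum_t PV_t = 990.984908
Convexity numerator sum_t t*(t + 1/m) * CF_t / (1+y/m)^(m*t + 2):
  t = 1.0000: term = 108.772834
  t = 2.0000: term = 4847.708848
Convexity = (1/P) * sum = 4956.481682 / 990.984908 = 5.001571

Answer: Convexity = 5.0016


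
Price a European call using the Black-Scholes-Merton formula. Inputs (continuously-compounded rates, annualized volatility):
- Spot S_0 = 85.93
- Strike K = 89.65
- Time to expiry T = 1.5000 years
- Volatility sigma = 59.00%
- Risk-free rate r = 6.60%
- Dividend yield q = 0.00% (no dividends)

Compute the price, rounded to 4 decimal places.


Answer: Price = 26.0100

Derivation:
d1 = (ln(S/K) + (r - q + 0.5*sigma^2) * T) / (sigma * sqrt(T)) = 0.43965547
d2 = d1 - sigma * sqrt(T) = -0.28294400
exp(-rT) = 0.90574271; exp(-qT) = 1.00000000
C = S_0 * exp(-qT) * N(d1) - K * exp(-rT) * N(d2)
N(d1) = 0.66990667; N(d2) = 0.38860988
C = 85.9300 * 1.00000000 * 0.66990667 - 89.6500 * 0.90574271 * 0.38860988 = 26.0100


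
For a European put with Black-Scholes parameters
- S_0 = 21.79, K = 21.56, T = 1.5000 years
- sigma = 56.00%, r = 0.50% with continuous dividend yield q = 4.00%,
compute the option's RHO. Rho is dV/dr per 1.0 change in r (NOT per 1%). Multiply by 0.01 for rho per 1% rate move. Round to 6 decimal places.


d1 = 0.2818537492; d2 = -0.4040033788
phi(d1) = 0.3834065743; exp(-qT) = 0.9417645336; exp(-rT) = 0.9925280548
N(-d2) = 0.6568948827
Rho = -K*T*exp(-rT)*N(-d2) = -21.5600 * 1.5000 * 0.9925280548 * 0.6568948827 = -21.085247

Answer: Rho = -21.085247


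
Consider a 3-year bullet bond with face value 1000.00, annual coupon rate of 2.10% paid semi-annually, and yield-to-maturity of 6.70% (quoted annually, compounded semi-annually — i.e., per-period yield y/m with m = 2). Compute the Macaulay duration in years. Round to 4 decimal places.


Answer: Macaulay duration = 2.9168 years

Derivation:
Coupon per period c = face * coupon_rate / m = 10.500000
Periods per year m = 2; per-period yield y/m = 0.033500
Number of cashflows N = 6
Cashflows (t years, CF_t, discount factor 1/(1+y/m)^(m*t), PV):
  t = 0.5000: CF_t = 10.500000, DF = 0.967586, PV = 10.159652
  t = 1.0000: CF_t = 10.500000, DF = 0.936222, PV = 9.830335
  t = 1.5000: CF_t = 10.500000, DF = 0.905876, PV = 9.511694
  t = 2.0000: CF_t = 10.500000, DF = 0.876512, PV = 9.203380
  t = 2.5000: CF_t = 10.500000, DF = 0.848101, PV = 8.905061
  t = 3.0000: CF_t = 1010.500000, DF = 0.820611, PV = 829.226995
Price P = sum_t PV_t = 876.837118
Macaulay numerator sum_t t * PV_t:
  t * PV_t at t = 0.5000: 5.079826
  t * PV_t at t = 1.0000: 9.830335
  t * PV_t at t = 1.5000: 14.267541
  t * PV_t at t = 2.0000: 18.406761
  t * PV_t at t = 2.5000: 22.262652
  t * PV_t at t = 3.0000: 2487.680986
Macaulay duration D = (sum_t t * PV_t) / P = 2557.528101 / 876.837118 = 2.916765


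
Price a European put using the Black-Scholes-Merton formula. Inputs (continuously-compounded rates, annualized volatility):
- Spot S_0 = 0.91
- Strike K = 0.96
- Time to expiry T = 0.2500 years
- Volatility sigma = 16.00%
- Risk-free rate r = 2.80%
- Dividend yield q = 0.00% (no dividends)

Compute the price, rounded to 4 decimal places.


d1 = (ln(S/K) + (r - q + 0.5*sigma^2) * T) / (sigma * sqrt(T)) = -0.54110856
d2 = d1 - sigma * sqrt(T) = -0.62110856
exp(-rT) = 0.99302444; exp(-qT) = 1.00000000
P = K * exp(-rT) * N(-d2) - S_0 * exp(-qT) * N(-d1)
N(-d1) = 0.70578362; N(-d2) = 0.73273590
P = 0.9600 * 0.99302444 * 0.73273590 - 0.9100 * 1.00000000 * 0.70578362 = 0.0563

Answer: Price = 0.0563


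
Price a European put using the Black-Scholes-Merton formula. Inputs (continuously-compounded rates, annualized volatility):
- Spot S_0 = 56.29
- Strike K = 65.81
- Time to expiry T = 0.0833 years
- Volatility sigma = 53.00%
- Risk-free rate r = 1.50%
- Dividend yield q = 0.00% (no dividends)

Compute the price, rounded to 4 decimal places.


Answer: Price = 10.1921

Derivation:
d1 = (ln(S/K) + (r - q + 0.5*sigma^2) * T) / (sigma * sqrt(T)) = -0.93684071
d2 = d1 - sigma * sqrt(T) = -1.08980793
exp(-rT) = 0.99875128; exp(-qT) = 1.00000000
P = K * exp(-rT) * N(-d2) - S_0 * exp(-qT) * N(-d1)
N(-d1) = 0.82557975; N(-d2) = 0.86210112
P = 65.8100 * 0.99875128 * 0.86210112 - 56.2900 * 1.00000000 * 0.82557975 = 10.1921


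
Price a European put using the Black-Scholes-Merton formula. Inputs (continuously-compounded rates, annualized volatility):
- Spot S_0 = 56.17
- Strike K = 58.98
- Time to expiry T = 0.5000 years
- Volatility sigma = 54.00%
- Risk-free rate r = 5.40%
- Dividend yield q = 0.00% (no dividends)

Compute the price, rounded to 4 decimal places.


d1 = (ln(S/K) + (r - q + 0.5*sigma^2) * T) / (sigma * sqrt(T)) = 0.13378566
d2 = d1 - sigma * sqrt(T) = -0.24805200
exp(-rT) = 0.97336124; exp(-qT) = 1.00000000
P = K * exp(-rT) * N(-d2) - S_0 * exp(-qT) * N(-d1)
N(-d1) = 0.44678603; N(-d2) = 0.59795291
P = 58.9800 * 0.97336124 * 0.59795291 - 56.1700 * 1.00000000 * 0.44678603 = 9.2318

Answer: Price = 9.2318


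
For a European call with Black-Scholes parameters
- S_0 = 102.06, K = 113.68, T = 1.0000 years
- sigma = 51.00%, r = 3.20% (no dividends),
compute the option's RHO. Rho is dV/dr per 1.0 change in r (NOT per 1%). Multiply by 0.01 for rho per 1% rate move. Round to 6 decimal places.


Answer: Rho = 37.788921

Derivation:
d1 = 0.1063203762; d2 = -0.4036796238
phi(d1) = 0.3966938143; exp(-qT) = 1.0000000000; exp(-rT) = 0.9685065821
N(d2) = 0.3432241626
Rho = K*T*exp(-rT)*N(d2) = 113.6800 * 1.0000 * 0.9685065821 * 0.3432241626 = 37.788921


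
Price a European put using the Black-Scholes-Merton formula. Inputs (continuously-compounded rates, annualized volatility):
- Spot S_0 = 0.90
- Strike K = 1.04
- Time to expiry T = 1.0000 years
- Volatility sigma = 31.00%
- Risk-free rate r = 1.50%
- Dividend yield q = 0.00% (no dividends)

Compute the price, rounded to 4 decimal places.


d1 = (ln(S/K) + (r - q + 0.5*sigma^2) * T) / (sigma * sqrt(T)) = -0.26300396
d2 = d1 - sigma * sqrt(T) = -0.57300396
exp(-rT) = 0.98511194; exp(-qT) = 1.00000000
P = K * exp(-rT) * N(-d2) - S_0 * exp(-qT) * N(-d1)
N(-d1) = 0.60372624; N(-d2) = 0.71667899
P = 1.0400 * 0.98511194 * 0.71667899 - 0.9000 * 1.00000000 * 0.60372624 = 0.1909

Answer: Price = 0.1909


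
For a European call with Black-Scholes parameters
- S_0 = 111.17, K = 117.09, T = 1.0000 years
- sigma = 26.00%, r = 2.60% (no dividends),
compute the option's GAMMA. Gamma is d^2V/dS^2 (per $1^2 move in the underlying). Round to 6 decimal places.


Answer: Gamma = 0.013796

Derivation:
d1 = 0.0304526592; d2 = -0.2295473408
phi(d1) = 0.3987573408; exp(-qT) = 1.0000000000; exp(-rT) = 0.9743350896
Gamma = exp(-qT) * phi(d1) / (S * sigma * sqrt(T)) = 1.0000000000 * 0.3987573408 / (111.1700 * 0.2600 * 1.0000000000) = 0.013796


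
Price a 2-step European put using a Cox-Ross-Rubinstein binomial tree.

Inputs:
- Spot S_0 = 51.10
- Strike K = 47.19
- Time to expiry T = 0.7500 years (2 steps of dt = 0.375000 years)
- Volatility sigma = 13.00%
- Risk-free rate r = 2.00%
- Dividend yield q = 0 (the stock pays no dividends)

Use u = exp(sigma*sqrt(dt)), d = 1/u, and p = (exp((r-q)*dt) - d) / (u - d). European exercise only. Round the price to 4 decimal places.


Answer: Price = V(0,0) = 0.7948

Derivation:
dt = T/N = 0.375000
u = exp(sigma*sqrt(dt)) = 1.082863; d = 1/u = 0.923478
p = (exp((r-q)*dt) - d) / (u - d) = 0.527341
Discount per step: exp(-r*dt) = 0.992528
Stock lattice S(k, i) with i counting down-moves:
  k=0: S(0,0) = 51.1000
  k=1: S(1,0) = 55.3343; S(1,1) = 47.1897
  k=2: S(2,0) = 59.9195; S(2,1) = 51.1000; S(2,2) = 43.5787
Terminal payoffs V(N, i) = max(K - S_T, 0):
  V(2,0) = 0.000000; V(2,1) = 0.000000; V(2,2) = 3.611336
Backward induction: V(k, i) = exp(-r*dt) * [p * V(k+1, i) + (1-p) * V(k+1, i+1)].
  V(1,0) = exp(-r*dt) * [p*0.000000 + (1-p)*0.000000] = 0.000000
  V(1,1) = exp(-r*dt) * [p*0.000000 + (1-p)*3.611336] = 1.694176
  V(0,0) = exp(-r*dt) * [p*0.000000 + (1-p)*1.694176] = 0.794784


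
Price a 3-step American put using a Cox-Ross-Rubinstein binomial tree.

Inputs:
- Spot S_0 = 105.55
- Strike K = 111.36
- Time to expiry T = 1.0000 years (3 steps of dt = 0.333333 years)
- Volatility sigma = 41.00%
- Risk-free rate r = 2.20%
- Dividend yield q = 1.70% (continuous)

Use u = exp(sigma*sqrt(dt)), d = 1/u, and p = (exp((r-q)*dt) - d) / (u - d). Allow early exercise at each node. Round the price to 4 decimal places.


Answer: Price = V(0,0) = 21.3959

Derivation:
dt = T/N = 0.333333
u = exp(sigma*sqrt(dt)) = 1.267078; d = 1/u = 0.789217
p = (exp((r-q)*dt) - d) / (u - d) = 0.444587
Discount per step: exp(-r*dt) = 0.992693
Stock lattice S(k, i) with i counting down-moves:
  k=0: S(0,0) = 105.5500
  k=1: S(1,0) = 133.7401; S(1,1) = 83.3019
  k=2: S(2,0) = 169.4592; S(2,1) = 105.5500; S(2,2) = 65.7433
  k=3: S(3,0) = 214.7180; S(3,1) = 133.7401; S(3,2) = 83.3019; S(3,3) = 51.8857
Terminal payoffs V(N, i) = max(K - S_T, 0):
  V(3,0) = 0.000000; V(3,1) = 0.000000; V(3,2) = 28.058116; V(3,3) = 59.474263
Backward induction: V(k, i) = exp(-r*dt) * [p * V(k+1, i) + (1-p) * V(k+1, i+1)]; then take max(V_cont, immediate exercise) for American.
  V(2,0) = exp(-r*dt) * [p*0.000000 + (1-p)*0.000000] = 0.000000; exercise = 0.000000; V(2,0) = max -> 0.000000
  V(2,1) = exp(-r*dt) * [p*0.000000 + (1-p)*28.058116] = 15.469977; exercise = 5.810000; V(2,1) = max -> 15.469977
  V(2,2) = exp(-r*dt) * [p*28.058116 + (1-p)*59.474263] = 45.174553; exercise = 45.616714; V(2,2) = max -> 45.616714
  V(1,0) = exp(-r*dt) * [p*0.000000 + (1-p)*15.469977] = 8.529446; exercise = 0.000000; V(1,0) = max -> 8.529446
  V(1,1) = exp(-r*dt) * [p*15.469977 + (1-p)*45.616714] = 31.978494; exercise = 28.058116; V(1,1) = max -> 31.978494
  V(0,0) = exp(-r*dt) * [p*8.529446 + (1-p)*31.978494] = 21.395871; exercise = 5.810000; V(0,0) = max -> 21.395871


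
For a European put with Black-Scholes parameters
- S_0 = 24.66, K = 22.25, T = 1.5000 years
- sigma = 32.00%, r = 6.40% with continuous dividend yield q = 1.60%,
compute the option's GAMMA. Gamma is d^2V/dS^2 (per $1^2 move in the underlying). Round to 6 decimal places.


Answer: Gamma = 0.032793

Derivation:
d1 = 0.6420737469; d2 = 0.2501553880
phi(d1) = 0.3246304302; exp(-qT) = 0.9762857098; exp(-rT) = 0.9084640161
Gamma = exp(-qT) * phi(d1) / (S * sigma * sqrt(T)) = 0.9762857098 * 0.3246304302 / (24.6600 * 0.3200 * 1.2247448714) = 0.032793


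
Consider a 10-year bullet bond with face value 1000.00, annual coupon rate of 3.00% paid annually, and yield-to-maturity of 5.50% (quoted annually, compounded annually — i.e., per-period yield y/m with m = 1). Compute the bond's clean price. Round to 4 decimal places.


Coupon per period c = face * coupon_rate / m = 30.000000
Periods per year m = 1; per-period yield y/m = 0.055000
Number of cashflows N = 10
Cashflows (t years, CF_t, discount factor 1/(1+y/m)^(m*t), PV):
  t = 1.0000: CF_t = 30.000000, DF = 0.947867, PV = 28.436019
  t = 2.0000: CF_t = 30.000000, DF = 0.898452, PV = 26.953572
  t = 3.0000: CF_t = 30.000000, DF = 0.851614, PV = 25.548410
  t = 4.0000: CF_t = 30.000000, DF = 0.807217, PV = 24.216502
  t = 5.0000: CF_t = 30.000000, DF = 0.765134, PV = 22.954031
  t = 6.0000: CF_t = 30.000000, DF = 0.725246, PV = 21.757375
  t = 7.0000: CF_t = 30.000000, DF = 0.687437, PV = 20.623104
  t = 8.0000: CF_t = 30.000000, DF = 0.651599, PV = 19.547966
  t = 9.0000: CF_t = 30.000000, DF = 0.617629, PV = 18.528878
  t = 10.0000: CF_t = 1030.000000, DF = 0.585431, PV = 602.993497
Price P = sum_t PV_t = 811.559354

Answer: Price = 811.5594


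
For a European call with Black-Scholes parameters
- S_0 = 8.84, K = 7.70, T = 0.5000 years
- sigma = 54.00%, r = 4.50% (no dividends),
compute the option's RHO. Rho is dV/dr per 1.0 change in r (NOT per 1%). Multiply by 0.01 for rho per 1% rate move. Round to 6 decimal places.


Answer: Rho = 2.223956

Derivation:
d1 = 0.6114288116; d2 = 0.2295911497
phi(d1) = 0.3309257897; exp(-qT) = 1.0000000000; exp(-rT) = 0.9777512372
N(d2) = 0.5907952577
Rho = K*T*exp(-rT)*N(d2) = 7.7000 * 0.5000 * 0.9777512372 * 0.5907952577 = 2.223956


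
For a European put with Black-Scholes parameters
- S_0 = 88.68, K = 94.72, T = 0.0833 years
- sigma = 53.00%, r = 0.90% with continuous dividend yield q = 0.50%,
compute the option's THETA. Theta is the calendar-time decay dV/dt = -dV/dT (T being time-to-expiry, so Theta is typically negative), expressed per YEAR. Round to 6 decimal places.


d1 = -0.3520891721; d2 = -0.5050563908
phi(d1) = 0.3749652493; exp(-qT) = 0.9995835867; exp(-rT) = 0.9992505810
Theta = -S*exp(-qT)*phi(d1)*sigma/(2*sqrt(T)) + r*K*exp(-rT)*N(-d2) - q*S*exp(-qT)*N(-d1)
N(-d1) = 0.6376143057; N(-d2) = 0.6932403851; sqrt(T) = 0.2886173938
Term 1 = -88.6800 * 0.9995835867 * 0.3749652493 * 0.5300 / (2 * 0.2886173938) = -30.5182196480
Term 2 = 0.0090 * 94.7200 * 0.9992505810 * 0.6932403851 = 0.5905306767
Term 3 = -0.0050 * 88.6800 * 0.9995835867 * 0.6376143057 = -0.2826004555
Theta = -30.5182196480 + (0.5905306767) + (-0.2826004555) = -30.210289

Answer: Theta = -30.210289


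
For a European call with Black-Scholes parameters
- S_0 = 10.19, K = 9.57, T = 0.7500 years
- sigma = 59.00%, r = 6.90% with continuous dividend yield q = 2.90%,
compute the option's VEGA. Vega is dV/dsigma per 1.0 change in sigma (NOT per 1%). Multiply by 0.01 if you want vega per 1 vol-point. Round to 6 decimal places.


d1 = 0.4370466028; d2 = -0.0739083855
phi(d1) = 0.3626041993; exp(-qT) = 0.9784848257; exp(-rT) = 0.9495662287
Vega = S * exp(-qT) * phi(d1) * sqrt(T) = 10.1900 * 0.9784848257 * 0.3626041993 * 0.8660254038 = 3.131063

Answer: Vega = 3.131063


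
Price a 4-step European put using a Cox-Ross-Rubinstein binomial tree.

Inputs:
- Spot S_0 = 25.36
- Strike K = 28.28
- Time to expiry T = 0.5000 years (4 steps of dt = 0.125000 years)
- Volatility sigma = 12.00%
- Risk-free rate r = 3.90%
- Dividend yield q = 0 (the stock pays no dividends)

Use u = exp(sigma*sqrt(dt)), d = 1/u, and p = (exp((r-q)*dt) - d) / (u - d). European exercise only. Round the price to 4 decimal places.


dt = T/N = 0.125000
u = exp(sigma*sqrt(dt)) = 1.043339; d = 1/u = 0.958461
p = (exp((r-q)*dt) - d) / (u - d) = 0.546970
Discount per step: exp(-r*dt) = 0.995137
Stock lattice S(k, i) with i counting down-moves:
  k=0: S(0,0) = 25.3600
  k=1: S(1,0) = 26.4591; S(1,1) = 24.3066
  k=2: S(2,0) = 27.6058; S(2,1) = 25.3600; S(2,2) = 23.2969
  k=3: S(3,0) = 28.8022; S(3,1) = 26.4591; S(3,2) = 24.3066; S(3,3) = 22.3292
  k=4: S(4,0) = 30.0505; S(4,1) = 27.6058; S(4,2) = 25.3600; S(4,3) = 23.2969; S(4,4) = 21.4016
Terminal payoffs V(N, i) = max(K - S_T, 0):
  V(4,0) = 0.000000; V(4,1) = 0.674199; V(4,2) = 2.920000; V(4,3) = 4.983100; V(4,4) = 6.878361
Backward induction: V(k, i) = exp(-r*dt) * [p * V(k+1, i) + (1-p) * V(k+1, i+1)].
  V(3,0) = exp(-r*dt) * [p*0.000000 + (1-p)*0.674199] = 0.303947
  V(3,1) = exp(-r*dt) * [p*0.674199 + (1-p)*2.920000] = 1.683387
  V(3,2) = exp(-r*dt) * [p*2.920000 + (1-p)*4.983100] = 3.835900
  V(3,3) = exp(-r*dt) * [p*4.983100 + (1-p)*6.878361] = 5.813300
  V(2,0) = exp(-r*dt) * [p*0.303947 + (1-p)*1.683387] = 0.924356
  V(2,1) = exp(-r*dt) * [p*1.683387 + (1-p)*3.835900] = 2.645610
  V(2,2) = exp(-r*dt) * [p*3.835900 + (1-p)*5.813300] = 4.708710
  V(1,0) = exp(-r*dt) * [p*0.924356 + (1-p)*2.645610] = 1.695848
  V(1,1) = exp(-r*dt) * [p*2.645610 + (1-p)*4.708710] = 3.562844
  V(0,0) = exp(-r*dt) * [p*1.695848 + (1-p)*3.562844] = 2.529292

Answer: Price = V(0,0) = 2.5293


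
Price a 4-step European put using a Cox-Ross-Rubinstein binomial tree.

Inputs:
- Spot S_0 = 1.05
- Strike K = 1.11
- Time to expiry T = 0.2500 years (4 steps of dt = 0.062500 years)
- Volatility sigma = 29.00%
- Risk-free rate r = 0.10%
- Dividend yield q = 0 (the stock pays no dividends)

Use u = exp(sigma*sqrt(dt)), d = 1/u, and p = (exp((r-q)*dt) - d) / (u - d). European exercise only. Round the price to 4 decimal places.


Answer: Price = V(0,0) = 0.0997

Derivation:
dt = T/N = 0.062500
u = exp(sigma*sqrt(dt)) = 1.075193; d = 1/u = 0.930066
p = (exp((r-q)*dt) - d) / (u - d) = 0.482314
Discount per step: exp(-r*dt) = 0.999938
Stock lattice S(k, i) with i counting down-moves:
  k=0: S(0,0) = 1.0500
  k=1: S(1,0) = 1.1290; S(1,1) = 0.9766
  k=2: S(2,0) = 1.2138; S(2,1) = 1.0500; S(2,2) = 0.9083
  k=3: S(3,0) = 1.3051; S(3,1) = 1.1290; S(3,2) = 0.9766; S(3,3) = 0.8448
  k=4: S(4,0) = 1.4032; S(4,1) = 1.2138; S(4,2) = 1.0500; S(4,3) = 0.9083; S(4,4) = 0.7857
Terminal payoffs V(N, i) = max(K - S_T, 0):
  V(4,0) = 0.000000; V(4,1) = 0.000000; V(4,2) = 0.060000; V(4,3) = 0.201727; V(4,4) = 0.324323
Backward induction: V(k, i) = exp(-r*dt) * [p * V(k+1, i) + (1-p) * V(k+1, i+1)].
  V(3,0) = exp(-r*dt) * [p*0.000000 + (1-p)*0.000000] = 0.000000
  V(3,1) = exp(-r*dt) * [p*0.000000 + (1-p)*0.060000] = 0.031059
  V(3,2) = exp(-r*dt) * [p*0.060000 + (1-p)*0.201727] = 0.133362
  V(3,3) = exp(-r*dt) * [p*0.201727 + (1-p)*0.324323] = 0.265177
  V(2,0) = exp(-r*dt) * [p*0.000000 + (1-p)*0.031059] = 0.016078
  V(2,1) = exp(-r*dt) * [p*0.031059 + (1-p)*0.133362] = 0.084015
  V(2,2) = exp(-r*dt) * [p*0.133362 + (1-p)*0.265177] = 0.201588
  V(1,0) = exp(-r*dt) * [p*0.016078 + (1-p)*0.084015] = 0.051245
  V(1,1) = exp(-r*dt) * [p*0.084015 + (1-p)*0.201588] = 0.144872
  V(0,0) = exp(-r*dt) * [p*0.051245 + (1-p)*0.144872] = 0.099708


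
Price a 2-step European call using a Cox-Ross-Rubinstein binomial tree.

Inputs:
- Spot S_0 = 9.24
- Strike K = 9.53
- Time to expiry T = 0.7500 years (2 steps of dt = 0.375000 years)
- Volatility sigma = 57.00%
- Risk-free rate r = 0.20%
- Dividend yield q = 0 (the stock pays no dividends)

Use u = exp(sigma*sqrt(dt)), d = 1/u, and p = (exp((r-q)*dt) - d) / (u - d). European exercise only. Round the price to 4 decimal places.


dt = T/N = 0.375000
u = exp(sigma*sqrt(dt)) = 1.417723; d = 1/u = 0.705356
p = (exp((r-q)*dt) - d) / (u - d) = 0.414665
Discount per step: exp(-r*dt) = 0.999250
Stock lattice S(k, i) with i counting down-moves:
  k=0: S(0,0) = 9.2400
  k=1: S(1,0) = 13.0998; S(1,1) = 6.5175
  k=2: S(2,0) = 18.5718; S(2,1) = 9.2400; S(2,2) = 4.5972
Terminal payoffs V(N, i) = max(S_T - K, 0):
  V(2,0) = 9.041840; V(2,1) = 0.000000; V(2,2) = 0.000000
Backward induction: V(k, i) = exp(-r*dt) * [p * V(k+1, i) + (1-p) * V(k+1, i+1)].
  V(1,0) = exp(-r*dt) * [p*9.041840 + (1-p)*0.000000] = 3.746528
  V(1,1) = exp(-r*dt) * [p*0.000000 + (1-p)*0.000000] = 0.000000
  V(0,0) = exp(-r*dt) * [p*3.746528 + (1-p)*0.000000] = 1.552391

Answer: Price = V(0,0) = 1.5524


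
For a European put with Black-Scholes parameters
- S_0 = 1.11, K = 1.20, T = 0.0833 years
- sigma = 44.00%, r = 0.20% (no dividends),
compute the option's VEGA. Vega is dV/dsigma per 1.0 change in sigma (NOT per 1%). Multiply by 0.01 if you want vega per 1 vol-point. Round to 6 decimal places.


d1 = -0.5491030290; d2 = -0.6760946823
phi(d1) = 0.3431129446; exp(-qT) = 1.0000000000; exp(-rT) = 0.9998334139
Vega = S * exp(-qT) * phi(d1) * sqrt(T) = 1.1100 * 1.0000000000 * 0.3431129446 * 0.2886173938 = 0.109921

Answer: Vega = 0.109921


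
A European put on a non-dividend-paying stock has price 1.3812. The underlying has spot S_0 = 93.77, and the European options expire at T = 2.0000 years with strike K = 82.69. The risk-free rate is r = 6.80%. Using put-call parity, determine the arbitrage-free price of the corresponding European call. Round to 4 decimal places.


Put-call parity: C - P = S_0 * exp(-qT) - K * exp(-rT).
S_0 * exp(-qT) = 93.7700 * 1.00000000 = 93.77000000
K * exp(-rT) = 82.6900 * 0.87284263 = 72.17535728
C = P + S*exp(-qT) - K*exp(-rT)
C = 1.3812 + 93.77000000 - 72.17535728 = 22.9758

Answer: Call price = 22.9758


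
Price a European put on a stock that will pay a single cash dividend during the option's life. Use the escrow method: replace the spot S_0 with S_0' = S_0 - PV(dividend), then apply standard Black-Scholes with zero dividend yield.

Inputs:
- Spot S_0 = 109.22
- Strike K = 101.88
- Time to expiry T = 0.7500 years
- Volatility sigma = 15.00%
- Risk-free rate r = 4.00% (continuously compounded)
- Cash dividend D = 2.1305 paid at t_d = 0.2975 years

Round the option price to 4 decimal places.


PV(D) = D * exp(-r * t_d) = 2.1305 * 0.98817052 = 2.10529730
S_0' = S_0 - PV(D) = 109.2200 - 2.10529730 = 107.11470270
d1 = (ln(S_0'/K) + (r + sigma^2/2)*T) / (sigma*sqrt(T)) = 0.68159739
d2 = d1 - sigma*sqrt(T) = 0.55169358
exp(-rT) = 0.97044553
N(-d1) = 0.24774678; N(-d2) = 0.29057916
P = K * exp(-rT) * N(-d2) - S_0' * N(-d1) = 101.8800 * 0.97044553 * 0.29057916 - 107.11470270 * 0.24774678 = 2.1919

Answer: Price = 2.1919


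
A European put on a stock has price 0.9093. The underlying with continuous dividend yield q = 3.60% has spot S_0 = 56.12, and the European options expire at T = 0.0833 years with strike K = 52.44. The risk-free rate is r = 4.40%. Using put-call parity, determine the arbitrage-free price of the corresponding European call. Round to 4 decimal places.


Put-call parity: C - P = S_0 * exp(-qT) - K * exp(-rT).
S_0 * exp(-qT) = 56.1200 * 0.99700569 = 55.95195943
K * exp(-rT) = 52.4400 * 0.99634151 = 52.24814871
C = P + S*exp(-qT) - K*exp(-rT)
C = 0.9093 + 55.95195943 - 52.24814871 = 4.6131

Answer: Call price = 4.6131


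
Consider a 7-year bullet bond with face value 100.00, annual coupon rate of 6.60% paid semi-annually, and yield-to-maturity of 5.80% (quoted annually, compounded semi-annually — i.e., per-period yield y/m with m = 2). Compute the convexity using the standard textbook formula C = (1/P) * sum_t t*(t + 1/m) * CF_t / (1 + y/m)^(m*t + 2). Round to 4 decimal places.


Answer: Convexity = 37.9425

Derivation:
Coupon per period c = face * coupon_rate / m = 3.300000
Periods per year m = 2; per-period yield y/m = 0.029000
Number of cashflows N = 14
Cashflows (t years, CF_t, discount factor 1/(1+y/m)^(m*t), PV):
  t = 0.5000: CF_t = 3.300000, DF = 0.971817, PV = 3.206997
  t = 1.0000: CF_t = 3.300000, DF = 0.944429, PV = 3.116615
  t = 1.5000: CF_t = 3.300000, DF = 0.917812, PV = 3.028781
  t = 2.0000: CF_t = 3.300000, DF = 0.891946, PV = 2.943421
  t = 2.5000: CF_t = 3.300000, DF = 0.866808, PV = 2.860468
  t = 3.0000: CF_t = 3.300000, DF = 0.842379, PV = 2.779852
  t = 3.5000: CF_t = 3.300000, DF = 0.818639, PV = 2.701508
  t = 4.0000: CF_t = 3.300000, DF = 0.795567, PV = 2.625373
  t = 4.5000: CF_t = 3.300000, DF = 0.773146, PV = 2.551382
  t = 5.0000: CF_t = 3.300000, DF = 0.751357, PV = 2.479478
  t = 5.5000: CF_t = 3.300000, DF = 0.730182, PV = 2.409599
  t = 6.0000: CF_t = 3.300000, DF = 0.709603, PV = 2.341690
  t = 6.5000: CF_t = 3.300000, DF = 0.689605, PV = 2.275695
  t = 7.0000: CF_t = 103.300000, DF = 0.670170, PV = 69.228524
Price P = sum_t PV_t = 104.549384
Convexity numerator sum_t t*(t + 1/m) * CF_t / (1+y/m)^(m*t + 2):
  t = 0.5000: term = 1.514390
  t = 1.0000: term = 4.415132
  t = 1.5000: term = 8.581403
  t = 2.0000: term = 13.899261
  t = 2.5000: term = 20.261313
  t = 3.0000: term = 27.566412
  t = 3.5000: term = 35.719355
  t = 4.0000: term = 44.630597
  t = 4.5000: term = 54.215983
  t = 5.0000: term = 64.396481
  t = 5.5000: term = 75.097937
  t = 6.0000: term = 86.250833
  t = 6.5000: term = 97.790061
  t = 7.0000: term = 3432.524366
Convexity = (1/P) * sum = 3966.863523 / 104.549384 = 37.942486
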